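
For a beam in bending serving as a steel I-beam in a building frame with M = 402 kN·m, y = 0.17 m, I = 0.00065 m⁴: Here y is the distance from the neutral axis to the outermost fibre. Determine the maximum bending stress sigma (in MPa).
Model: a beam in bending, so sigma = (M·y) / I.
Convert to SI units:
  M = 402 kN·m = 402000 N·m
Substitute:
  sigma = (402000 × 0.17) / 0.00065
  sigma = 1.051 × 10⁸ Pa
Convert: sigma = 1.051 × 10⁸ Pa = 105.1 MPa
Final answer: sigma = 105.1 MPa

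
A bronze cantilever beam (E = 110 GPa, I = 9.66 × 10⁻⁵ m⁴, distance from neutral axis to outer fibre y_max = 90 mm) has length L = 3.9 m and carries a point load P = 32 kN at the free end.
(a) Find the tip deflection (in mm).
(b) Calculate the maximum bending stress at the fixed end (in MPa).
(a) Tip deflection of a cantilever with an end point load: δ = P·L^3 / (3·E·I). Convert P = 32 kN = 32000 N, E = 110 GPa = 1.1 × 10¹¹ Pa.
  δ = (32000 × 3.9^3) / (3 × (1.1 × 10¹¹) × (9.66 × 10⁻⁵)) = 0.05955 m = 59.55 mm
(b) Maximum bending moment at the fixed end: M = P·L = 32000 × 3.9 = 124800 N·m. Convert y_max = 90 mm = 0.09 m.
  σ = M·y_max / I = (124800 × 0.09) / (9.66 × 10⁻⁵) = 1.163 × 10⁸ Pa = 116.3 MPa
Final answer: (a) δ = 59.55 mm, (b) σ = 116.3 MPa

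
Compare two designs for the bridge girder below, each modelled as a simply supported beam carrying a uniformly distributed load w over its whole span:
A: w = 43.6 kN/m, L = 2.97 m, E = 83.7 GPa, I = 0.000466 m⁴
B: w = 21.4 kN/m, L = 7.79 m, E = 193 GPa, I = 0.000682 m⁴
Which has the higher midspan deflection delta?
Model: a simply supported beam carrying a uniformly distributed load w over its whole span, so delta = (5·w·L^4) / (384·E·I) (SI units).
  A: delta = (5 × 43600 × 2.97^4) / (384 × (8.37 × 10¹⁰) × 0.000466) = 0.001133 m = 1.133 mm
  B: delta = (5 × 21400 × 7.79^4) / (384 × (1.93 × 10¹¹) × 0.000682) = 0.007796 m = 7.796 mm
7.796 mm > 1.133 mm, so B is larger.
Final answer: B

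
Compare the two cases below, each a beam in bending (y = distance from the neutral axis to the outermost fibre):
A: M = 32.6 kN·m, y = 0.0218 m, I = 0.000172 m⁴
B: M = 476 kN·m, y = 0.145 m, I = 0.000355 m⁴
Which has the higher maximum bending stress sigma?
Model: a beam in bending (y = distance from the neutral axis to the outermost fibre), so sigma = (M·y) / I (SI units).
  A: sigma = (32600 × 0.0218) / 0.000172 = 4.132 × 10⁶ Pa = 4.132 MPa
  B: sigma = (476000 × 0.145) / 0.000355 = 1.944 × 10⁸ Pa = 194.4 MPa
194.4 MPa > 4.132 MPa, so B is larger.
Final answer: B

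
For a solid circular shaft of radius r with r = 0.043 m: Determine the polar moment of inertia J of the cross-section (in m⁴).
Model: a solid circular shaft of radius r, so J = (π·r^4) / 2.
Substitute:
  J = (π × 0.043^4) / 2
  J = 5.37 × 10⁻⁶ m⁴
Final answer: J = 5.37 × 10⁻⁶ m⁴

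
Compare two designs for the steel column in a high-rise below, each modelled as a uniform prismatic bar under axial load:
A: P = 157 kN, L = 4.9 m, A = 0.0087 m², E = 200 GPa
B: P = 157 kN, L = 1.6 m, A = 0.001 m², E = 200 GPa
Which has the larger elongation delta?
Model: a uniform prismatic bar under axial load, so delta = (P·L) / (A·E) (SI units).
  A: delta = (157000 × 4.9) / (0.0087 × (2 × 10¹¹)) = 0.0004421 m = 0.4421 mm
  B: delta = (157000 × 1.6) / (0.001 × (2 × 10¹¹)) = 0.001256 m = 1.256 mm
1.256 mm > 0.4421 mm, so B is larger.
Final answer: B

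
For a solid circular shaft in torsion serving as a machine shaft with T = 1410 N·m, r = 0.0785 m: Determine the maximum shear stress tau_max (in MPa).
Model: a solid circular shaft in torsion, so tau_max = (2·T) / (π·r^3).
Substitute:
  tau_max = (2 × 1410) / (π × 0.0785^3)
  tau_max = 1.856 × 10⁶ Pa
Convert: tau_max = 1.856 × 10⁶ Pa = 1.856 MPa
Final answer: tau_max = 1.856 MPa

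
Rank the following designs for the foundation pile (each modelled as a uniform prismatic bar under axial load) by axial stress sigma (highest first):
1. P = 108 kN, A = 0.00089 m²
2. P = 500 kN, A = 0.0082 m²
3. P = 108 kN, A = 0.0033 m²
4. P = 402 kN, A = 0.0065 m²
Model: a uniform prismatic bar under axial load, so sigma = P / A (SI units).
  Case 1: sigma = 108000 / 0.00089 = 1.213 × 10⁸ Pa = 121.3 MPa
  Case 2: sigma = 500000 / 0.0082 = 6.098 × 10⁷ Pa = 60.98 MPa
  Case 3: sigma = 108000 / 0.0033 = 3.273 × 10⁷ Pa = 32.73 MPa
  Case 4: sigma = 402000 / 0.0065 = 6.185 × 10⁷ Pa = 61.85 MPa
Ordering: 121.3 MPa (case 1) > 61.85 MPa (case 4) > 60.98 MPa (case 2) > 32.73 MPa (case 3)
Final answer: 1, 4, 2, 3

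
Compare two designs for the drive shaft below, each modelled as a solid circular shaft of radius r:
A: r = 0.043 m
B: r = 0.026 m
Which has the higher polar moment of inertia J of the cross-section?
Model: a solid circular shaft of radius r, so J = (π·r^4) / 2 (SI units).
  A: J = (π × 0.043^4) / 2 = 5.37 × 10⁻⁶ m⁴
  B: J = (π × 0.026^4) / 2 = 7.178 × 10⁻⁷ m⁴
5.37 × 10⁻⁶ m⁴ > 7.178 × 10⁻⁷ m⁴, so A is larger.
Final answer: A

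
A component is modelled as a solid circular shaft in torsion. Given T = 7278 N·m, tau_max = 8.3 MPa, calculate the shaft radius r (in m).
Model: a solid circular shaft in torsion, so tau_max = (2·T) / (π·r^3).
Solve for r: r = ((2·T) / (π·tau_max))^(1/3).
Convert to SI units:
  tau_max = 8.3 MPa = 8.3 × 10⁶ Pa
Substitute:
  r = ((2 × 7278) / (π × (8.3 × 10⁶)))^(1/3)
  r = 0.08234 m
Final answer: r = 0.08234 m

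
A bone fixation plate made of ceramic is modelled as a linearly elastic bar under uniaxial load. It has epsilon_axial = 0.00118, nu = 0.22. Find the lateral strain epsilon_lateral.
Model: a linearly elastic bar under uniaxial load, so epsilon_lateral = -nu·epsilon_axial.
Substitute:
  epsilon_lateral = -(0.22 × 0.00118)
  epsilon_lateral = -0.0002596
Final answer: epsilon_lateral = -0.0002596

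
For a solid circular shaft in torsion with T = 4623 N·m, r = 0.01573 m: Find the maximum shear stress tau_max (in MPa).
Model: a solid circular shaft in torsion, so tau_max = (2·T) / (π·r^3).
Substitute:
  tau_max = (2 × 4623) / (π × 0.01573^3)
  tau_max = 7.562 × 10⁸ Pa
Convert: tau_max = 7.562 × 10⁸ Pa = 756.2 MPa
Final answer: tau_max = 756.2 MPa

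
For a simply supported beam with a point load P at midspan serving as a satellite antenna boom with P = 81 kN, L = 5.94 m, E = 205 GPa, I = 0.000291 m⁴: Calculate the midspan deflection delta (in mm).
Model: a simply supported beam with a point load P at midspan, so delta = (P·L^3) / (48·E·I).
Convert to SI units:
  P = 81 kN = 81000 N
  E = 205 GPa = 2.05 × 10¹¹ Pa
Substitute:
  delta = (81000 × 5.94^3) / (48 × (2.05 × 10¹¹) × 0.000291)
  delta = 0.005929 m
Convert: delta = 0.005929 m = 5.929 mm
Final answer: delta = 5.929 mm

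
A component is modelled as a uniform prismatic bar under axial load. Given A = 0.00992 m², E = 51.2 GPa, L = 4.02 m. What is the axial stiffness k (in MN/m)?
Model: a uniform prismatic bar under axial load, so k = (A·E) / L.
Convert to SI units:
  E = 51.2 GPa = 5.12 × 10¹⁰ Pa
Substitute:
  k = (0.00992 × (5.12 × 10¹⁰)) / 4.02
  k = 1.263 × 10⁸ N/m
Convert: k = 1.263 × 10⁸ N/m = 126.3 MN/m
Final answer: k = 126.3 MN/m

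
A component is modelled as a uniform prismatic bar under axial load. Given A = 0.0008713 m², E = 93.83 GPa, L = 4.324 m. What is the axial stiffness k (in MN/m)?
Model: a uniform prismatic bar under axial load, so k = (A·E) / L.
Convert to SI units:
  E = 93.83 GPa = 9.383 × 10¹⁰ Pa
Substitute:
  k = (0.0008713 × (9.383 × 10¹⁰)) / 4.324
  k = 1.891 × 10⁷ N/m
Convert: k = 1.891 × 10⁷ N/m = 18.91 MN/m
Final answer: k = 18.91 MN/m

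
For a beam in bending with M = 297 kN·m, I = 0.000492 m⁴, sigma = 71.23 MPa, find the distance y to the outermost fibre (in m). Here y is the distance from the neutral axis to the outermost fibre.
Model: a beam in bending, so sigma = (M·y) / I.
Solve for y: y = (sigma·I) / M.
Convert to SI units:
  M = 297 kN·m = 297000 N·m
  sigma = 71.23 MPa = 7.123 × 10⁷ Pa
Substitute:
  y = ((7.123 × 10⁷) × 0.000492) / 297000
  y = 0.118 m
Final answer: y = 0.118 m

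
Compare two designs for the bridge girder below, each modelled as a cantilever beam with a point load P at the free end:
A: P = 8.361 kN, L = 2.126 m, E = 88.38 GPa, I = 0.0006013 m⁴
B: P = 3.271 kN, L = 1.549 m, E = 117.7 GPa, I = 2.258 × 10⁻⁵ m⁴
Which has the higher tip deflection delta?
Model: a cantilever beam with a point load P at the free end, so delta = (P·L^3) / (3·E·I) (SI units).
  A: delta = (8361 × 2.126^3) / (3 × (8.838 × 10¹⁰) × 0.0006013) = 0.0005039 m = 0.5039 mm
  B: delta = (3271 × 1.549^3) / (3 × (1.177 × 10¹¹) × (2.258 × 10⁻⁵)) = 0.001525 m = 1.525 mm
1.525 mm > 0.5039 mm, so B is larger.
Final answer: B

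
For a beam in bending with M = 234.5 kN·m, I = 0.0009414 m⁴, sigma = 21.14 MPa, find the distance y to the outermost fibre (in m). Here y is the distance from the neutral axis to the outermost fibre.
Model: a beam in bending, so sigma = (M·y) / I.
Solve for y: y = (sigma·I) / M.
Convert to SI units:
  M = 234.5 kN·m = 234500 N·m
  sigma = 21.14 MPa = 2.114 × 10⁷ Pa
Substitute:
  y = ((2.114 × 10⁷) × 0.0009414) / 234500
  y = 0.08487 m
Final answer: y = 0.08487 m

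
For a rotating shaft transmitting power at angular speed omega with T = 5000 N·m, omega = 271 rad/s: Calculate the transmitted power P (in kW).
Model: a rotating shaft transmitting power at angular speed omega, so P = T·omega.
Substitute:
  P = 5000 × 271
  P = 1.355 × 10⁶ W
Convert: P = 1.355 × 10⁶ W = 1355 kW
Final answer: P = 1355 kW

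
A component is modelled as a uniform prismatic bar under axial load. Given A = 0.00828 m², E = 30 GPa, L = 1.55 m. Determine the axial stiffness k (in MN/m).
Model: a uniform prismatic bar under axial load, so k = (A·E) / L.
Convert to SI units:
  E = 30 GPa = 3 × 10¹⁰ Pa
Substitute:
  k = (0.00828 × (3 × 10¹⁰)) / 1.55
  k = 1.603 × 10⁸ N/m
Convert: k = 1.603 × 10⁸ N/m = 160.3 MN/m
Final answer: k = 160.3 MN/m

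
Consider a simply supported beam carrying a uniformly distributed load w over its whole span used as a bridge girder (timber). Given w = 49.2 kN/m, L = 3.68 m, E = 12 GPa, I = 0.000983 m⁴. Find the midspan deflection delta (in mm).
Model: a simply supported beam carrying a uniformly distributed load w over its whole span, so delta = (5·w·L^4) / (384·E·I).
Convert to SI units:
  w = 49.2 kN/m = 49200 N/m
  E = 12 GPa = 1.2 × 10¹⁰ Pa
Substitute:
  delta = (5 × 49200 × 3.68^4) / (384 × (1.2 × 10¹⁰) × 0.000983)
  delta = 0.00996 m
Convert: delta = 0.00996 m = 9.96 mm
Final answer: delta = 9.96 mm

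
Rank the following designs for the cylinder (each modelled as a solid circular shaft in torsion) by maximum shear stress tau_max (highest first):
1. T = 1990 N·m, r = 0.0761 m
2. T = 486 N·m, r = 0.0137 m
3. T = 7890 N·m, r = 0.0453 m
Model: a solid circular shaft in torsion, so tau_max = (2·T) / (π·r^3) (SI units).
  Case 1: tau_max = (2 × 1990) / (π × 0.0761^3) = 2.875 × 10⁶ Pa = 2.875 MPa
  Case 2: tau_max = (2 × 486) / (π × 0.0137^3) = 1.203 × 10⁸ Pa = 120.3 MPa
  Case 3: tau_max = (2 × 7890) / (π × 0.0453^3) = 5.403 × 10⁷ Pa = 54.03 MPa
Ordering: 120.3 MPa (case 2) > 54.03 MPa (case 3) > 2.875 MPa (case 1)
Final answer: 2, 3, 1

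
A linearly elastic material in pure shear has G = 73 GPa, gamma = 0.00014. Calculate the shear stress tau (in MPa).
Model: a linearly elastic material in pure shear, so tau = G·gamma.
Convert to SI units:
  G = 73 GPa = 7.3 × 10¹⁰ Pa
Substitute:
  tau = (7.3 × 10¹⁰) × 0.00014
  tau = 1.022 × 10⁷ Pa
Convert: tau = 1.022 × 10⁷ Pa = 10.22 MPa
Final answer: tau = 10.22 MPa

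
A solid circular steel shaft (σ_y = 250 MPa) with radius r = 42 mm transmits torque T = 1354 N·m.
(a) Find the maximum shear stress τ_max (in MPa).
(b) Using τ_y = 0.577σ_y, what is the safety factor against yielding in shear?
(a) For a solid circular shaft, τ_max = T·r/J with J = π·r^4/2, i.e. τ_max = 2·T / (π·r^3). Convert r = 42 mm = 0.042 m.
  τ_max = (2 × 1354) / (π × 0.042^3) = 1.163 × 10⁷ Pa = 11.63 MPa
(b) τ_y = 0.577 × 250 = 144.25 MPa
  SF = τ_y/τ_max = 144.25 / 11.63 = 12.4
Final answer: (a) τ_max = 11.63 MPa, (b) SF = 12.4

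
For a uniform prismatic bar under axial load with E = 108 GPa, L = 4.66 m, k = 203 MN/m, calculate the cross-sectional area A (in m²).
Model: a uniform prismatic bar under axial load, so k = (A·E) / L.
Solve for A: A = (k·L) / E.
Convert to SI units:
  E = 108 GPa = 1.08 × 10¹¹ Pa
  k = 203 MN/m = 2.03 × 10⁸ N/m
Substitute:
  A = ((2.03 × 10⁸) × 4.66) / (1.08 × 10¹¹)
  A = 0.008759 m²
Final answer: A = 0.008759 m²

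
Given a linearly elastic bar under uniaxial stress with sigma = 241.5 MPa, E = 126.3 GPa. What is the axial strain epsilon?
Model: a linearly elastic bar under uniaxial stress, so epsilon = sigma / E.
Convert to SI units:
  sigma = 241.5 MPa = 2.415 × 10⁸ Pa
  E = 126.3 GPa = 1.263 × 10¹¹ Pa
Substitute:
  epsilon = (2.415 × 10⁸) / (1.263 × 10¹¹)
  epsilon = 0.001912
Final answer: epsilon = 0.001912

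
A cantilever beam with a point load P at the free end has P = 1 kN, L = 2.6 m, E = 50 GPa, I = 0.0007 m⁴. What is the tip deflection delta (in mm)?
Model: a cantilever beam with a point load P at the free end, so delta = (P·L^3) / (3·E·I).
Convert to SI units:
  P = 1 kN = 1000 N
  E = 50 GPa = 5 × 10¹⁰ Pa
Substitute:
  delta = (1000 × 2.6^3) / (3 × (5 × 10¹⁰) × 0.0007)
  delta = 0.0001674 m
Convert: delta = 0.0001674 m = 0.1674 mm
Final answer: delta = 0.1674 mm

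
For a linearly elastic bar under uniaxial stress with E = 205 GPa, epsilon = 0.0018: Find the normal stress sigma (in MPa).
Model: a linearly elastic bar under uniaxial stress, so sigma = E·epsilon.
Convert to SI units:
  E = 205 GPa = 2.05 × 10¹¹ Pa
Substitute:
  sigma = (2.05 × 10¹¹) × 0.0018
  sigma = 3.69 × 10⁸ Pa
Convert: sigma = 3.69 × 10⁸ Pa = 369 MPa
Final answer: sigma = 369 MPa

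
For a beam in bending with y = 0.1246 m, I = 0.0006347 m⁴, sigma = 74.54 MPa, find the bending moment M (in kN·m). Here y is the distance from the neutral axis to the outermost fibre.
Model: a beam in bending, so sigma = (M·y) / I.
Solve for M: M = (sigma·I) / y.
Convert to SI units:
  sigma = 74.54 MPa = 7.454 × 10⁷ Pa
Substitute:
  M = ((7.454 × 10⁷) × 0.0006347) / 0.1246
  M = 379700 N·m
Convert: M = 379700 N·m = 379.7 kN·m
Final answer: M = 379.7 kN·m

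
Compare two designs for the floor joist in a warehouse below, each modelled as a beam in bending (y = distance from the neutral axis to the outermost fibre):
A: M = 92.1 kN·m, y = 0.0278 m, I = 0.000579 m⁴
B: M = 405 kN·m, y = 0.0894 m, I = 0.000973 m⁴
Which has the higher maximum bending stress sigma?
Model: a beam in bending (y = distance from the neutral axis to the outermost fibre), so sigma = (M·y) / I (SI units).
  A: sigma = (92100 × 0.0278) / 0.000579 = 4.422 × 10⁶ Pa = 4.422 MPa
  B: sigma = (405000 × 0.0894) / 0.000973 = 3.721 × 10⁷ Pa = 37.21 MPa
37.21 MPa > 4.422 MPa, so B is larger.
Final answer: B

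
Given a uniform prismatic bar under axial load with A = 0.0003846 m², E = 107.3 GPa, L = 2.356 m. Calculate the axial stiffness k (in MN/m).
Model: a uniform prismatic bar under axial load, so k = (A·E) / L.
Convert to SI units:
  E = 107.3 GPa = 1.073 × 10¹¹ Pa
Substitute:
  k = (0.0003846 × (1.073 × 10¹¹)) / 2.356
  k = 1.752 × 10⁷ N/m
Convert: k = 1.752 × 10⁷ N/m = 17.52 MN/m
Final answer: k = 17.52 MN/m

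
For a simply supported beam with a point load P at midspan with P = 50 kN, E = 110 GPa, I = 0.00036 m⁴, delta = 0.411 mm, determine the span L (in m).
Model: a simply supported beam with a point load P at midspan, so delta = (P·L^3) / (48·E·I).
Solve for L: L = ((48·delta·E·I) / P)^(1/3).
Convert to SI units:
  P = 50 kN = 50000 N
  E = 110 GPa = 1.1 × 10¹¹ Pa
  delta = 0.411 mm = 0.000411 m
Substitute:
  L = ((48 × 0.000411 × (1.1 × 10¹¹) × 0.00036) / 50000)^(1/3)
  L = 2.5 m
Final answer: L = 2.5 m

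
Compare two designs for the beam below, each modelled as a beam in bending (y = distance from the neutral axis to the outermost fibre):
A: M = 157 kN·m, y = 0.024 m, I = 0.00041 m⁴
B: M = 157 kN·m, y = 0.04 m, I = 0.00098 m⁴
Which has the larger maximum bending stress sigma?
Model: a beam in bending (y = distance from the neutral axis to the outermost fibre), so sigma = (M·y) / I (SI units).
  A: sigma = (157000 × 0.024) / 0.00041 = 9.19 × 10⁶ Pa = 9.19 MPa
  B: sigma = (157000 × 0.04) / 0.00098 = 6.408 × 10⁶ Pa = 6.408 MPa
9.19 MPa > 6.408 MPa, so A is larger.
Final answer: A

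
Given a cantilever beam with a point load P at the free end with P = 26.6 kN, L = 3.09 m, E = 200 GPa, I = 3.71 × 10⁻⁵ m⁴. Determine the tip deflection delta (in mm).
Model: a cantilever beam with a point load P at the free end, so delta = (P·L^3) / (3·E·I).
Convert to SI units:
  P = 26.6 kN = 26600 N
  E = 200 GPa = 2 × 10¹¹ Pa
Substitute:
  delta = (26600 × 3.09^3) / (3 × (2 × 10¹¹) × (3.71 × 10⁻⁵))
  delta = 0.03526 m
Convert: delta = 0.03526 m = 35.26 mm
Final answer: delta = 35.26 mm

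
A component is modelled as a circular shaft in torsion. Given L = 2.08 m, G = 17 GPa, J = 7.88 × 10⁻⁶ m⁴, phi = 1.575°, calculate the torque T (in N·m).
Model: a circular shaft in torsion, so phi = (T·L) / (G·J).
Solve for T: T = (phi·G·J) / L.
Convert to SI units:
  G = 17 GPa = 1.7 × 10¹⁰ Pa
  phi = 1.575° = 0.02749 rad
Substitute:
  T = (0.02749 × (1.7 × 10¹⁰) × (7.88 × 10⁻⁶)) / 2.08
  T = 1770 N·m
Final answer: T = 1770 N·m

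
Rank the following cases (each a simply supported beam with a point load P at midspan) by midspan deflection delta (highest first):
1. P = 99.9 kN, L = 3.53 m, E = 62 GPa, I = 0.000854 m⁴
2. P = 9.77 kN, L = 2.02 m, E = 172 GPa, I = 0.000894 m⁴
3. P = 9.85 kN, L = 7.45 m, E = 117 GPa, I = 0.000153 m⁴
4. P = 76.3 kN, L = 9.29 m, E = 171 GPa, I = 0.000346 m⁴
Model: a simply supported beam with a point load P at midspan, so delta = (P·L^3) / (48·E·I) (SI units).
  Case 1: delta = (99900 × 3.53^3) / (48 × (6.2 × 10¹⁰) × 0.000854) = 0.001729 m = 1.729 mm
  Case 2: delta = (9770 × 2.02^3) / (48 × (1.72 × 10¹¹) × 0.000894) = 1.091 × 10⁻⁵ m = 0.01091 mm
  Case 3: delta = (9850 × 7.45^3) / (48 × (1.17 × 10¹¹) × 0.000153) = 0.00474 m = 4.74 mm
  Case 4: delta = (76300 × 9.29^3) / (48 × (1.71 × 10¹¹) × 0.000346) = 0.02154 m = 21.54 mm
Ordering: 21.54 mm (case 4) > 4.74 mm (case 3) > 1.729 mm (case 1) > 0.01091 mm (case 2)
Final answer: 4, 3, 1, 2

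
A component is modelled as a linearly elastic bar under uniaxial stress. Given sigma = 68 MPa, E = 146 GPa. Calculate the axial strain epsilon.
Model: a linearly elastic bar under uniaxial stress, so epsilon = sigma / E.
Convert to SI units:
  sigma = 68 MPa = 6.8 × 10⁷ Pa
  E = 146 GPa = 1.46 × 10¹¹ Pa
Substitute:
  epsilon = (6.8 × 10⁷) / (1.46 × 10¹¹)
  epsilon = 0.0004658
Final answer: epsilon = 0.0004658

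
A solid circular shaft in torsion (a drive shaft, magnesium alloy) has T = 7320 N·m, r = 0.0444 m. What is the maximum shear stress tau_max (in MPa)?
Model: a solid circular shaft in torsion, so tau_max = (2·T) / (π·r^3).
Substitute:
  tau_max = (2 × 7320) / (π × 0.0444^3)
  tau_max = 5.324 × 10⁷ Pa
Convert: tau_max = 5.324 × 10⁷ Pa = 53.24 MPa
Final answer: tau_max = 53.24 MPa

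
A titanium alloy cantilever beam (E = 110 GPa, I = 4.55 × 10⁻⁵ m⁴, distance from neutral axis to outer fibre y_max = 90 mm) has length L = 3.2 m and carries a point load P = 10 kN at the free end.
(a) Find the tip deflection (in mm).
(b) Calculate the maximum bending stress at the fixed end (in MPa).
(a) Tip deflection of a cantilever with an end point load: δ = P·L^3 / (3·E·I). Convert P = 10 kN = 10000 N, E = 110 GPa = 1.1 × 10¹¹ Pa.
  δ = (10000 × 3.2^3) / (3 × (1.1 × 10¹¹) × (4.55 × 10⁻⁵)) = 0.02182 m = 21.82 mm
(b) Maximum bending moment at the fixed end: M = P·L = 10000 × 3.2 = 32000 N·m. Convert y_max = 90 mm = 0.09 m.
  σ = M·y_max / I = (32000 × 0.09) / (4.55 × 10⁻⁵) = 6.33 × 10⁷ Pa = 63.3 MPa
Final answer: (a) δ = 21.82 mm, (b) σ = 63.3 MPa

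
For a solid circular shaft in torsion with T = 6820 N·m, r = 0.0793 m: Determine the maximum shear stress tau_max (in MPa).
Model: a solid circular shaft in torsion, so tau_max = (2·T) / (π·r^3).
Substitute:
  tau_max = (2 × 6820) / (π × 0.0793^3)
  tau_max = 8.707 × 10⁶ Pa
Convert: tau_max = 8.707 × 10⁶ Pa = 8.707 MPa
Final answer: tau_max = 8.707 MPa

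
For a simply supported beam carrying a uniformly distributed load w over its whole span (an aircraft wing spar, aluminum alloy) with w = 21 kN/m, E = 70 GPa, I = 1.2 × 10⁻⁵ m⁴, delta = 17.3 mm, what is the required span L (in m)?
Model: a simply supported beam carrying a uniformly distributed load w over its whole span, so delta = (5·w·L^4) / (384·E·I).
Solve for L: L = ((384·delta·E·I) / (5·w))^(1/4).
Convert to SI units:
  w = 21 kN/m = 21000 N/m
  E = 70 GPa = 7 × 10¹⁰ Pa
  delta = 17.3 mm = 0.0173 m
Substitute:
  L = ((384 × 0.0173 × (7 × 10¹⁰) × (1.2 × 10⁻⁵)) / (5 × 21000))^(1/4)
  L = 2.7 m
Final answer: L = 2.7 m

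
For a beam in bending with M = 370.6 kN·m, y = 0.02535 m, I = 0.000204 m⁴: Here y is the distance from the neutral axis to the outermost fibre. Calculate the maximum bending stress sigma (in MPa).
Model: a beam in bending, so sigma = (M·y) / I.
Convert to SI units:
  M = 370.6 kN·m = 370600 N·m
Substitute:
  sigma = (370600 × 0.02535) / 0.000204
  sigma = 4.605 × 10⁷ Pa
Convert: sigma = 4.605 × 10⁷ Pa = 46.05 MPa
Final answer: sigma = 46.05 MPa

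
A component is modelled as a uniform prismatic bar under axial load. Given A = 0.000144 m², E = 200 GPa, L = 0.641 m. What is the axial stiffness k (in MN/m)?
Model: a uniform prismatic bar under axial load, so k = (A·E) / L.
Convert to SI units:
  E = 200 GPa = 2 × 10¹¹ Pa
Substitute:
  k = (0.000144 × (2 × 10¹¹)) / 0.641
  k = 4.493 × 10⁷ N/m
Convert: k = 4.493 × 10⁷ N/m = 44.93 MN/m
Final answer: k = 44.93 MN/m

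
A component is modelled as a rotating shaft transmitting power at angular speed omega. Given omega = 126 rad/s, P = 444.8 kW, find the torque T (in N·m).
Model: a rotating shaft transmitting power at angular speed omega, so P = T·omega.
Solve for T: T = P / omega.
Convert to SI units:
  P = 444.8 kW = 444800 W
Substitute:
  T = 444800 / 126
  T = 3530 N·m
Final answer: T = 3530 N·m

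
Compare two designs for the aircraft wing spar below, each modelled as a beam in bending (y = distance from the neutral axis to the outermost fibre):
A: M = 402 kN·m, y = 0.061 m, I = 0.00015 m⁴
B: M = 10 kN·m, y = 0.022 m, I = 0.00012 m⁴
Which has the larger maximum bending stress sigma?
Model: a beam in bending (y = distance from the neutral axis to the outermost fibre), so sigma = (M·y) / I (SI units).
  A: sigma = (402000 × 0.061) / 0.00015 = 1.635 × 10⁸ Pa = 163.5 MPa
  B: sigma = (10000 × 0.022) / 0.00012 = 1.833 × 10⁶ Pa = 1.833 MPa
163.5 MPa > 1.833 MPa, so A is larger.
Final answer: A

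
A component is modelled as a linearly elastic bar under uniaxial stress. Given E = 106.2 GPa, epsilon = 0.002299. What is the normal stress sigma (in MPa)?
Model: a linearly elastic bar under uniaxial stress, so sigma = E·epsilon.
Convert to SI units:
  E = 106.2 GPa = 1.062 × 10¹¹ Pa
Substitute:
  sigma = (1.062 × 10¹¹) × 0.002299
  sigma = 2.442 × 10⁸ Pa
Convert: sigma = 2.442 × 10⁸ Pa = 244.2 MPa
Final answer: sigma = 244.2 MPa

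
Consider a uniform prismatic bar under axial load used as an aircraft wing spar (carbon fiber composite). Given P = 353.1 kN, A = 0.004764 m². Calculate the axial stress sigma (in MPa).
Model: a uniform prismatic bar under axial load, so sigma = P / A.
Convert to SI units:
  P = 353.1 kN = 353100 N
Substitute:
  sigma = 353100 / 0.004764
  sigma = 7.412 × 10⁷ Pa
Convert: sigma = 7.412 × 10⁷ Pa = 74.12 MPa
Final answer: sigma = 74.12 MPa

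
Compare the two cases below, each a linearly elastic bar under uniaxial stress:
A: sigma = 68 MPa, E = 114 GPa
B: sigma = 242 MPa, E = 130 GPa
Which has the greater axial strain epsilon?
Model: a linearly elastic bar under uniaxial stress, so epsilon = sigma / E (SI units).
  A: epsilon = (6.8 × 10⁷) / (1.14 × 10¹¹) = 0.0005965
  B: epsilon = (2.42 × 10⁸) / (1.3 × 10¹¹) = 0.001862
0.001862 > 0.0005965, so B is larger.
Final answer: B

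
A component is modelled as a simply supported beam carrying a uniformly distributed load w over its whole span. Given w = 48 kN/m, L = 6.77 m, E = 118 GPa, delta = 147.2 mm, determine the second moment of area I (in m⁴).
Model: a simply supported beam carrying a uniformly distributed load w over its whole span, so delta = (5·w·L^4) / (384·E·I).
Solve for I: I = (5·w·L^4) / (384·delta·E).
Convert to SI units:
  w = 48 kN/m = 48000 N/m
  E = 118 GPa = 1.18 × 10¹¹ Pa
  delta = 147.2 mm = 0.1472 m
Substitute:
  I = (5 × 48000 × 6.77^4) / (384 × 0.1472 × (1.18 × 10¹¹))
  I = 7.559 × 10⁻⁵ m⁴
Final answer: I = 7.559 × 10⁻⁵ m⁴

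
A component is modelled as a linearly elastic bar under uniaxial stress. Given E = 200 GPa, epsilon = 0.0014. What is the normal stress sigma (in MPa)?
Model: a linearly elastic bar under uniaxial stress, so sigma = E·epsilon.
Convert to SI units:
  E = 200 GPa = 2 × 10¹¹ Pa
Substitute:
  sigma = (2 × 10¹¹) × 0.0014
  sigma = 2.8 × 10⁸ Pa
Convert: sigma = 2.8 × 10⁸ Pa = 280 MPa
Final answer: sigma = 280 MPa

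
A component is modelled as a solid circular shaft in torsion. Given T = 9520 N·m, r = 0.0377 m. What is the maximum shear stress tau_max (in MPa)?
Model: a solid circular shaft in torsion, so tau_max = (2·T) / (π·r^3).
Substitute:
  tau_max = (2 × 9520) / (π × 0.0377^3)
  tau_max = 1.131 × 10⁸ Pa
Convert: tau_max = 1.131 × 10⁸ Pa = 113.1 MPa
Final answer: tau_max = 113.1 MPa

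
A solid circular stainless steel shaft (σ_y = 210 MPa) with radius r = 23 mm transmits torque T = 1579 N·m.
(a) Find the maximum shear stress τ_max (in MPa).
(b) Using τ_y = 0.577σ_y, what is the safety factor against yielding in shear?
(a) For a solid circular shaft, τ_max = T·r/J with J = π·r^4/2, i.e. τ_max = 2·T / (π·r^3). Convert r = 23 mm = 0.023 m.
  τ_max = (2 × 1579) / (π × 0.023^3) = 8.262 × 10⁷ Pa = 82.62 MPa
(b) τ_y = 0.577 × 210 = 121.17 MPa
  SF = τ_y/τ_max = 121.17 / 82.62 = 1.467
Final answer: (a) τ_max = 82.62 MPa, (b) SF = 1.467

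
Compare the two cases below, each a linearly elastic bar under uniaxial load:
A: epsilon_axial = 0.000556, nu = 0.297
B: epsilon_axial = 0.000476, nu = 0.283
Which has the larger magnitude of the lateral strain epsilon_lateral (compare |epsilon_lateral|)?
Model: a linearly elastic bar under uniaxial load, so epsilon_lateral = -nu·epsilon_axial (SI units).
  A: epsilon_lateral = -(0.297 × 0.000556) = -0.0001651
  B: epsilon_lateral = -(0.283 × 0.000476) = -0.0001347
|epsilon_lateral|: A = 0.0001651, B = 0.0001347, so A is larger in magnitude.
Final answer: A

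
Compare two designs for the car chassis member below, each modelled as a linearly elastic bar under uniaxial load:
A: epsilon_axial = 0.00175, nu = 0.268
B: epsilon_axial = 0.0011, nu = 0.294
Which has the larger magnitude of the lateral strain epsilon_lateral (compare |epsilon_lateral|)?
Model: a linearly elastic bar under uniaxial load, so epsilon_lateral = -nu·epsilon_axial (SI units).
  A: epsilon_lateral = -(0.268 × 0.00175) = -0.000469
  B: epsilon_lateral = -(0.294 × 0.0011) = -0.0003234
|epsilon_lateral|: A = 0.000469, B = 0.0003234, so A is larger in magnitude.
Final answer: A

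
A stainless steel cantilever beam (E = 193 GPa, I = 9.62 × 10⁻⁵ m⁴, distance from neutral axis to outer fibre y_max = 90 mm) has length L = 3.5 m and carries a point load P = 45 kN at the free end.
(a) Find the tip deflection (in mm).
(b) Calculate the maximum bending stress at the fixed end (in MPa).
(a) Tip deflection of a cantilever with an end point load: δ = P·L^3 / (3·E·I). Convert P = 45 kN = 45000 N, E = 193 GPa = 1.93 × 10¹¹ Pa.
  δ = (45000 × 3.5^3) / (3 × (1.93 × 10¹¹) × (9.62 × 10⁻⁵)) = 0.03464 m = 34.64 mm
(b) Maximum bending moment at the fixed end: M = P·L = 45000 × 3.5 = 157500 N·m. Convert y_max = 90 mm = 0.09 m.
  σ = M·y_max / I = (157500 × 0.09) / (9.62 × 10⁻⁵) = 1.473 × 10⁸ Pa = 147.3 MPa
Final answer: (a) δ = 34.64 mm, (b) σ = 147.3 MPa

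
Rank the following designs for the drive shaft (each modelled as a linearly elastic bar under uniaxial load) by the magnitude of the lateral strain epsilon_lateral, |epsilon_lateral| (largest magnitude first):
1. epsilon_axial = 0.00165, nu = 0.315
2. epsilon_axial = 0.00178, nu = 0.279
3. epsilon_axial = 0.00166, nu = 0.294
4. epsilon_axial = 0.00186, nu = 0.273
Model: a linearly elastic bar under uniaxial load, so epsilon_lateral = -nu·epsilon_axial (SI units).
  Case 1: epsilon_lateral = -(0.315 × 0.00165) = -0.0005198
  Case 2: epsilon_lateral = -(0.279 × 0.00178) = -0.0004966
  Case 3: epsilon_lateral = -(0.294 × 0.00166) = -0.000488
  Case 4: epsilon_lateral = -(0.273 × 0.00186) = -0.0005078
Ordering by |epsilon_lateral|: 0.0005198 (case 1) > 0.0005078 (case 4) > 0.0004966 (case 2) > 0.000488 (case 3)
Final answer: 1, 4, 2, 3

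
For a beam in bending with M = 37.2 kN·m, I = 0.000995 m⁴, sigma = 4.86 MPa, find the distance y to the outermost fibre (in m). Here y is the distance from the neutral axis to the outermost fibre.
Model: a beam in bending, so sigma = (M·y) / I.
Solve for y: y = (sigma·I) / M.
Convert to SI units:
  M = 37.2 kN·m = 37200 N·m
  sigma = 4.86 MPa = 4.86 × 10⁶ Pa
Substitute:
  y = ((4.86 × 10⁶) × 0.000995) / 37200
  y = 0.13 m
Final answer: y = 0.13 m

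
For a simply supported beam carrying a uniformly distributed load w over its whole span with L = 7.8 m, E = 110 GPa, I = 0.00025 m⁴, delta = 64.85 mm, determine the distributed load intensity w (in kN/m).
Model: a simply supported beam carrying a uniformly distributed load w over its whole span, so delta = (5·w·L^4) / (384·E·I).
Solve for w: w = (384·delta·E·I) / (5·L^4).
Convert to SI units:
  E = 110 GPa = 1.1 × 10¹¹ Pa
  delta = 64.85 mm = 0.06485 m
Substitute:
  w = (384 × 0.06485 × (1.1 × 10¹¹) × 0.00025) / (5 × 7.8^4)
  w = 37000 N/m
Convert: w = 37000 N/m = 37 kN/m
Final answer: w = 37 kN/m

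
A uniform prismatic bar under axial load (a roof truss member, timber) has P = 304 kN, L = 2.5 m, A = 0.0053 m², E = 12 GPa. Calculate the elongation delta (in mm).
Model: a uniform prismatic bar under axial load, so delta = (P·L) / (A·E).
Convert to SI units:
  P = 304 kN = 304000 N
  E = 12 GPa = 1.2 × 10¹⁰ Pa
Substitute:
  delta = (304000 × 2.5) / (0.0053 × (1.2 × 10¹⁰))
  delta = 0.01195 m
Convert: delta = 0.01195 m = 11.95 mm
Final answer: delta = 11.95 mm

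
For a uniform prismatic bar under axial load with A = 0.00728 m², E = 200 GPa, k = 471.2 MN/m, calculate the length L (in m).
Model: a uniform prismatic bar under axial load, so k = (A·E) / L.
Solve for L: L = (A·E) / k.
Convert to SI units:
  E = 200 GPa = 2 × 10¹¹ Pa
  k = 471.2 MN/m = 4.712 × 10⁸ N/m
Substitute:
  L = (0.00728 × (2 × 10¹¹)) / (4.712 × 10⁸)
  L = 3.09 m
Final answer: L = 3.09 m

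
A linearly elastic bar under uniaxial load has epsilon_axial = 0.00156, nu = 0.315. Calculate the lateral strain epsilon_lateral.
Model: a linearly elastic bar under uniaxial load, so epsilon_lateral = -nu·epsilon_axial.
Substitute:
  epsilon_lateral = -(0.315 × 0.00156)
  epsilon_lateral = -0.0004914
Final answer: epsilon_lateral = -0.0004914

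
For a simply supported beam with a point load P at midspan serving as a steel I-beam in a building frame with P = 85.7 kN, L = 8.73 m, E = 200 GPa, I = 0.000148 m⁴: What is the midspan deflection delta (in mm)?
Model: a simply supported beam with a point load P at midspan, so delta = (P·L^3) / (48·E·I).
Convert to SI units:
  P = 85.7 kN = 85700 N
  E = 200 GPa = 2 × 10¹¹ Pa
Substitute:
  delta = (85700 × 8.73^3) / (48 × (2 × 10¹¹) × 0.000148)
  delta = 0.04013 m
Convert: delta = 0.04013 m = 40.13 mm
Final answer: delta = 40.13 mm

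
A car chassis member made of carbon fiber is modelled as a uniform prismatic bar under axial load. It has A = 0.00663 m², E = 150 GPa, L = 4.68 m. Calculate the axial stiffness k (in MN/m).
Model: a uniform prismatic bar under axial load, so k = (A·E) / L.
Convert to SI units:
  E = 150 GPa = 1.5 × 10¹¹ Pa
Substitute:
  k = (0.00663 × (1.5 × 10¹¹)) / 4.68
  k = 2.125 × 10⁸ N/m
Convert: k = 2.125 × 10⁸ N/m = 212.5 MN/m
Final answer: k = 212.5 MN/m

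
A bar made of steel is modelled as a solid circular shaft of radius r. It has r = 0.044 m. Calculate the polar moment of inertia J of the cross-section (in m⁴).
Model: a solid circular shaft of radius r, so J = (π·r^4) / 2.
Substitute:
  J = (π × 0.044^4) / 2
  J = 5.887 × 10⁻⁶ m⁴
Final answer: J = 5.887 × 10⁻⁶ m⁴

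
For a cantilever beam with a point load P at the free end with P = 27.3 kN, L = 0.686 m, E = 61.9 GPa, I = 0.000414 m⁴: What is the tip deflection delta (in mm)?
Model: a cantilever beam with a point load P at the free end, so delta = (P·L^3) / (3·E·I).
Convert to SI units:
  P = 27.3 kN = 27300 N
  E = 61.9 GPa = 6.19 × 10¹⁰ Pa
Substitute:
  delta = (27300 × 0.686^3) / (3 × (6.19 × 10¹⁰) × 0.000414)
  delta = 0.0001146 m
Convert: delta = 0.0001146 m = 0.1146 mm
Final answer: delta = 0.1146 mm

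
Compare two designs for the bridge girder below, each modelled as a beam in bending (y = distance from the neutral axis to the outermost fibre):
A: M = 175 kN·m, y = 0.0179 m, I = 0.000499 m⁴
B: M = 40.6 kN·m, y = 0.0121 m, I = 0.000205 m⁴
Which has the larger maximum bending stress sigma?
Model: a beam in bending (y = distance from the neutral axis to the outermost fibre), so sigma = (M·y) / I (SI units).
  A: sigma = (175000 × 0.0179) / 0.000499 = 6.278 × 10⁶ Pa = 6.278 MPa
  B: sigma = (40600 × 0.0121) / 0.000205 = 2.396 × 10⁶ Pa = 2.396 MPa
6.278 MPa > 2.396 MPa, so A is larger.
Final answer: A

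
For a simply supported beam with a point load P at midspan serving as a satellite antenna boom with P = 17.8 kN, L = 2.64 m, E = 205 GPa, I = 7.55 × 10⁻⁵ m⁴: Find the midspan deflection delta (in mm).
Model: a simply supported beam with a point load P at midspan, so delta = (P·L^3) / (48·E·I).
Convert to SI units:
  P = 17.8 kN = 17800 N
  E = 205 GPa = 2.05 × 10¹¹ Pa
Substitute:
  delta = (17800 × 2.64^3) / (48 × (2.05 × 10¹¹) × (7.55 × 10⁻⁵))
  delta = 0.0004408 m
Convert: delta = 0.0004408 m = 0.4408 mm
Final answer: delta = 0.4408 mm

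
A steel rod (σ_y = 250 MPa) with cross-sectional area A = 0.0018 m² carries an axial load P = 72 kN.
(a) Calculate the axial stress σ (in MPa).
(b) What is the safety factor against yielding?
(a) Axial stress σ = P/A. Convert P = 72 kN = 72000 N.
  σ = 72000 / 0.0018 = 4 × 10⁷ Pa = 40 MPa
(b) Safety factor SF = σ_y/σ = 250 / 40 = 6.25
Final answer: (a) σ = 40 MPa, (b) SF = 6.25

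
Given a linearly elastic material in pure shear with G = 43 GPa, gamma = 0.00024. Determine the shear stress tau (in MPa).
Model: a linearly elastic material in pure shear, so tau = G·gamma.
Convert to SI units:
  G = 43 GPa = 4.3 × 10¹⁰ Pa
Substitute:
  tau = (4.3 × 10¹⁰) × 0.00024
  tau = 1.032 × 10⁷ Pa
Convert: tau = 1.032 × 10⁷ Pa = 10.32 MPa
Final answer: tau = 10.32 MPa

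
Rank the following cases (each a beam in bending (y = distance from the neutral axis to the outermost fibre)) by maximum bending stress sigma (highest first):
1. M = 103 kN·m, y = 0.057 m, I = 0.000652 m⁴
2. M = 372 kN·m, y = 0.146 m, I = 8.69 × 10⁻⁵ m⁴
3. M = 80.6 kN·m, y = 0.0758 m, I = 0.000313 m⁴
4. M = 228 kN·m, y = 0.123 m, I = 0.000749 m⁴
Model: a beam in bending (y = distance from the neutral axis to the outermost fibre), so sigma = (M·y) / I (SI units).
  Case 1: sigma = (103000 × 0.057) / 0.000652 = 9.005 × 10⁶ Pa = 9.005 MPa
  Case 2: sigma = (372000 × 0.146) / (8.69 × 10⁻⁵) = 6.25 × 10⁸ Pa = 625 MPa
  Case 3: sigma = (80600 × 0.0758) / 0.000313 = 1.952 × 10⁷ Pa = 19.52 MPa
  Case 4: sigma = (228000 × 0.123) / 0.000749 = 3.744 × 10⁷ Pa = 37.44 MPa
Ordering: 625 MPa (case 2) > 37.44 MPa (case 4) > 19.52 MPa (case 3) > 9.005 MPa (case 1)
Final answer: 2, 4, 3, 1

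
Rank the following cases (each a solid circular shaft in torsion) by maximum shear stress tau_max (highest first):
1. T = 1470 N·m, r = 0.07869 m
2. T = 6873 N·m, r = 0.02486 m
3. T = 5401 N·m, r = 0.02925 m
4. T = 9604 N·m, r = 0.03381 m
Model: a solid circular shaft in torsion, so tau_max = (2·T) / (π·r^3) (SI units).
  Case 1: tau_max = (2 × 1470) / (π × 0.07869^3) = 1.921 × 10⁶ Pa = 1.921 MPa
  Case 2: tau_max = (2 × 6873) / (π × 0.02486^3) = 2.848 × 10⁸ Pa = 284.8 MPa
  Case 3: tau_max = (2 × 5401) / (π × 0.02925^3) = 1.374 × 10⁸ Pa = 137.4 MPa
  Case 4: tau_max = (2 × 9604) / (π × 0.03381^3) = 1.582 × 10⁸ Pa = 158.2 MPa
Ordering: 284.8 MPa (case 2) > 158.2 MPa (case 4) > 137.4 MPa (case 3) > 1.921 MPa (case 1)
Final answer: 2, 4, 3, 1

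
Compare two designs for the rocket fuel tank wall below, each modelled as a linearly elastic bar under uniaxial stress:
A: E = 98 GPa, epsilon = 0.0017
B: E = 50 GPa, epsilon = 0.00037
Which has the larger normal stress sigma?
Model: a linearly elastic bar under uniaxial stress, so sigma = E·epsilon (SI units).
  A: sigma = (9.8 × 10¹⁰) × 0.0017 = 1.666 × 10⁸ Pa = 166.6 MPa
  B: sigma = (5 × 10¹⁰) × 0.00037 = 1.85 × 10⁷ Pa = 18.5 MPa
166.6 MPa > 18.5 MPa, so A is larger.
Final answer: A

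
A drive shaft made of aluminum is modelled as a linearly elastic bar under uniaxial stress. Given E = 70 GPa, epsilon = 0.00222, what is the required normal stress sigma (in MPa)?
Model: a linearly elastic bar under uniaxial stress, so epsilon = sigma / E.
Solve for sigma: sigma = epsilon·E.
Convert to SI units:
  E = 70 GPa = 7 × 10¹⁰ Pa
Substitute:
  sigma = 0.00222 × (7 × 10¹⁰)
  sigma = 1.554 × 10⁸ Pa
Convert: sigma = 1.554 × 10⁸ Pa = 155.4 MPa
Final answer: sigma = 155.4 MPa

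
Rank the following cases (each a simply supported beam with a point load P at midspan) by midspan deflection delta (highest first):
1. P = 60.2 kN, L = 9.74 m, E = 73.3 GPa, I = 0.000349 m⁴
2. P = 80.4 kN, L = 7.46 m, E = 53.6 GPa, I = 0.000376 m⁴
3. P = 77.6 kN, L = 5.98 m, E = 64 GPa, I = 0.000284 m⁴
Model: a simply supported beam with a point load P at midspan, so delta = (P·L^3) / (48·E·I) (SI units).
  Case 1: delta = (60200 × 9.74^3) / (48 × (7.33 × 10¹⁰) × 0.000349) = 0.0453 m = 45.3 mm
  Case 2: delta = (80400 × 7.46^3) / (48 × (5.36 × 10¹⁰) × 0.000376) = 0.0345 m = 34.5 mm
  Case 3: delta = (77600 × 5.98^3) / (48 × (6.4 × 10¹⁰) × 0.000284) = 0.01902 m = 19.02 mm
Ordering: 45.3 mm (case 1) > 34.5 mm (case 2) > 19.02 mm (case 3)
Final answer: 1, 2, 3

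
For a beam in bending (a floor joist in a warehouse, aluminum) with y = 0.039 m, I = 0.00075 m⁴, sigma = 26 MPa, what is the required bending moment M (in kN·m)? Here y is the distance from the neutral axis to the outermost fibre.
Model: a beam in bending, so sigma = (M·y) / I.
Solve for M: M = (sigma·I) / y.
Convert to SI units:
  sigma = 26 MPa = 2.6 × 10⁷ Pa
Substitute:
  M = ((2.6 × 10⁷) × 0.00075) / 0.039
  M = 500000 N·m
Convert: M = 500000 N·m = 500 kN·m
Final answer: M = 500 kN·m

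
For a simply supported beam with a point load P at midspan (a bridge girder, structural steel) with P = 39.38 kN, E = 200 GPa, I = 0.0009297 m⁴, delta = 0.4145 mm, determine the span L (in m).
Model: a simply supported beam with a point load P at midspan, so delta = (P·L^3) / (48·E·I).
Solve for L: L = ((48·delta·E·I) / P)^(1/3).
Convert to SI units:
  P = 39.38 kN = 39380 N
  E = 200 GPa = 2 × 10¹¹ Pa
  delta = 0.4145 mm = 0.0004145 m
Substitute:
  L = ((48 × 0.0004145 × (2 × 10¹¹) × 0.0009297) / 39380)^(1/3)
  L = 4.546 m
Final answer: L = 4.546 m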